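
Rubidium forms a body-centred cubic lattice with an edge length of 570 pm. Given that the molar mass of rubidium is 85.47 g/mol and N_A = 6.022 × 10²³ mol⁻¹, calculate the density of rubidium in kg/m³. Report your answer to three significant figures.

A BCC unit cell contains Z = 2 atoms.
Cell volume: a³ = (570 pm)³ = (5.700 × 10^-8 cm)³ = 1.852 × 10^-22 cm³.
ρ = Z·M/(N_A·a³) = 2 × 85.47 / (6.022 × 10²³ × 1.852 × 10^-22) = 1.533 g/cm³ = 1530 kg/m³.

1530 kg/m³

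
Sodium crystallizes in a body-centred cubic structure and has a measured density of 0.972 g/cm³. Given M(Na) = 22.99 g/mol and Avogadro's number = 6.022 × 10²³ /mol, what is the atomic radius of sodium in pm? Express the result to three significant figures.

For a BCC cell (Z = 2), a³ = Z·M/(N_A·ρ) = 2 × 22.99 / (6.022 × 10²³ × 0.9720) = 7.855 × 10^-23 cm³, so a = 4.283 × 10^-8 cm = 428.3 pm.
Atoms touch along the body diagonal, so √3·a = 4r, so r = 0.4330 × a = 185 pm.

185 pm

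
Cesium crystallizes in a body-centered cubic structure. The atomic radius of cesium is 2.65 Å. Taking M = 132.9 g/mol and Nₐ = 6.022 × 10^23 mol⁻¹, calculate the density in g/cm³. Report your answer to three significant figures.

1.93 g/cm³

In a BCC lattice, atoms touch along the body diagonal, so √3·a = 4r, giving a = 6.120 Å = 6.120 × 10^-8 cm.
With Z = 2, ρ = Z·M/(N_A·a³) = 2 × 132.9 / (6.022 × 10²³ × 2.292 × 10^-22) = 1.926 g/cm³.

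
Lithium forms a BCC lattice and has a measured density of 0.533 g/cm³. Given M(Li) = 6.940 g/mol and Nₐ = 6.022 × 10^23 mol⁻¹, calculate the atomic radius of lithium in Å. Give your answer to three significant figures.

For a BCC cell (Z = 2), a³ = Z·M/(N_A·ρ) = 2 × 6.940 / (6.022 × 10²³ × 0.5330) = 4.324 × 10^-23 cm³, so a = 3.510 × 10^-8 cm = 3.510 Å.
Atoms touch along the body diagonal, so √3·a = 4r, so r = 0.4330 × a = 1.52 Å.

1.52 Å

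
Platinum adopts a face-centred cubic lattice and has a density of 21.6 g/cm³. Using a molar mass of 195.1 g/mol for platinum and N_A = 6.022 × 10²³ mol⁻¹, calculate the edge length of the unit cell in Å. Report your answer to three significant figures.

With Z = 4 atoms per FCC cell, a³ = Z·M/(N_A·ρ) = 4 × 195.1 / (6.022 × 10²³ × 21.60 g/cm³) = 6.000 × 10^-23 cm³.
a = (6.000 × 10^-23)^(1/3) = 3.915 × 10^-8 cm = 3.91 Å.

3.91 Å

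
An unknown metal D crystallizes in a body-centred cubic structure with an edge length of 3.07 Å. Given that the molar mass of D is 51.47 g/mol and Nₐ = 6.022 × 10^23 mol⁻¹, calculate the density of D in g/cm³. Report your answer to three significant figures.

5.91 g/cm³

A BCC unit cell contains Z = 2 atoms.
Cell volume: a³ = (3.07 Å)³ = (3.070 × 10^-8 cm)³ = 2.893 × 10^-23 cm³.
ρ = Z·M/(N_A·a³) = 2 × 51.47 / (6.022 × 10²³ × 2.893 × 10^-23) = 5.908 g/cm³.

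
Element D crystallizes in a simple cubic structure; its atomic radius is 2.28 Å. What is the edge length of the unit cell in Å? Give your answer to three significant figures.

4.56 Å

In a simple cubic lattice, atoms touch along the cell edge, so a = 2r.
a = 2r = 2 × 2.28 = 4.56 Å.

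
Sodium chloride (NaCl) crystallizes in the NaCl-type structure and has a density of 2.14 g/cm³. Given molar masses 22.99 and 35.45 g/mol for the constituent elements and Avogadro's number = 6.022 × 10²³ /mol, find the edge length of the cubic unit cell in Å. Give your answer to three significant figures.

5.66 Å

M(NaCl) = 58.44 g/mol; Z = 4 formula units per cell.
a³ = Z·M/(N_A·ρ) = 4 × 58.44 / (6.022 × 10²³ × 2.14) = 1.814 × 10^-22 cm³, so a = 5.661 × 10^-8 cm = 5.66 Å.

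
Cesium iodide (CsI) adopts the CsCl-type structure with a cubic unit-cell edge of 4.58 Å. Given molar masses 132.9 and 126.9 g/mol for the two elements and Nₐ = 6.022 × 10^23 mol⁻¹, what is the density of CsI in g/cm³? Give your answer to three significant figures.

The CsCl-type structure contains Z = 1 formula unit per cell; M(CsI) = 132.9 + 126.9 = 259.8 g/mol.
a³ = (4.580 × 10^-8 cm)³ = 9.607 × 10^-23 cm³.
ρ = 1 × 259.8 / (6.022 × 10²³ × 9.607 × 10^-23) = 4.491 g/cm³.

4.49 g/cm³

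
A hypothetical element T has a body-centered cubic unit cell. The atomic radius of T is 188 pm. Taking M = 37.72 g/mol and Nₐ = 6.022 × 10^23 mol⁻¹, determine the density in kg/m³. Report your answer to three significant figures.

In a BCC lattice, atoms touch along the body diagonal, so √3·a = 4r, giving a = 434.2 pm = 4.342 × 10^-8 cm.
With Z = 2, ρ = Z·M/(N_A·a³) = 2 × 37.72 / (6.022 × 10²³ × 8.184 × 10^-23) = 1.531 g/cm³ = 1530 kg/m³.

1530 kg/m³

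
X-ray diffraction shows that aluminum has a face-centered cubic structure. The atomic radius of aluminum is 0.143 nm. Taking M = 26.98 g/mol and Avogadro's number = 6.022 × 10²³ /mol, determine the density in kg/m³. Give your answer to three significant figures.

2710 kg/m³

In an FCC lattice, atoms touch along the face diagonal, so √2·a = 4r, giving a = 0.4045 nm = 4.045 × 10^-8 cm.
With Z = 4, ρ = Z·M/(N_A·a³) = 4 × 26.98 / (6.022 × 10²³ × 6.617 × 10^-23) = 2.708 g/cm³ = 2710 kg/m³.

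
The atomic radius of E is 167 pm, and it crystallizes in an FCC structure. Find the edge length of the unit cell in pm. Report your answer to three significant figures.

In an FCC lattice, atoms touch along the face diagonal, so √2·a = 4r.
a = 4r/√2 = 4 × 167 / 1.4142 = 472 pm.

472 pm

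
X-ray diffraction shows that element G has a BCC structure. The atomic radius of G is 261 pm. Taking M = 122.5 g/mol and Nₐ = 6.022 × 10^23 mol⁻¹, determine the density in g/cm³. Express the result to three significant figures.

In a BCC lattice, atoms touch along the body diagonal, so √3·a = 4r, giving a = 602.8 pm = 6.028 × 10^-8 cm.
With Z = 2, ρ = Z·M/(N_A·a³) = 2 × 122.5 / (6.022 × 10²³ × 2.190 × 10^-22) = 1.858 g/cm³.

1.86 g/cm³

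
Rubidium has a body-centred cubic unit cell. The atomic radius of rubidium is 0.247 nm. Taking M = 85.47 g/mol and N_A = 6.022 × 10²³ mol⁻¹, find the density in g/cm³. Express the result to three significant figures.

1.53 g/cm³

In a BCC lattice, atoms touch along the body diagonal, so √3·a = 4r, giving a = 0.5704 nm = 5.704 × 10^-8 cm.
With Z = 2, ρ = Z·M/(N_A·a³) = 2 × 85.47 / (6.022 × 10²³ × 1.856 × 10^-22) = 1.529 g/cm³.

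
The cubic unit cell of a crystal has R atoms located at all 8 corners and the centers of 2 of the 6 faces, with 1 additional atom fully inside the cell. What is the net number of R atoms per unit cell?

Corner atoms are shared by 8 cells (1/8 each), face atoms by 2 (1/2 each), interior atoms are unshared.
Net atoms = 8 × 1/8 + 2 × 1/2 + 1 = 1 + 1 + 1 = 3.

3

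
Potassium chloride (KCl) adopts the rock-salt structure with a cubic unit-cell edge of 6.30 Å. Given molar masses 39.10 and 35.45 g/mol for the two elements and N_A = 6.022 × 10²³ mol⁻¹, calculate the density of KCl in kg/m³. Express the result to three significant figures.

The rock-salt structure contains Z = 4 formula units per cell; M(KCl) = 39.10 + 35.45 = 74.55 g/mol.
a³ = (6.300 × 10^-8 cm)³ = 2.500 × 10^-22 cm³.
ρ = 4 × 74.55 / (6.022 × 10²³ × 2.500 × 10^-22) = 1.980 g/cm³ = 1980 kg/m³.

1980 kg/m³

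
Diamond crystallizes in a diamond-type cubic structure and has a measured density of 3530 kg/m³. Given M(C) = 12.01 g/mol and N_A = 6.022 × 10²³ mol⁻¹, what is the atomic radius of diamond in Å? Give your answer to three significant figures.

For a diamond cubic cell (Z = 8), a³ = Z·M/(N_A·ρ) = 8 × 12.01 / (6.022 × 10²³ × 3.530) = 4.520 × 10^-23 cm³, so a = 3.562 × 10^-8 cm = 3.562 Å.
Nearest neighbors lie along the body diagonal with √3·a = 8r, so r = 0.2165 × a = 0.771 Å.

0.771 Å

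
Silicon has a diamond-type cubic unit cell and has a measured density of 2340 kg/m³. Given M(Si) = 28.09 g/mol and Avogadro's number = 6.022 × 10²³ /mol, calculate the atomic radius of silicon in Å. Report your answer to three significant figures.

1.17 Å

For a diamond cubic cell (Z = 8), a³ = Z·M/(N_A·ρ) = 8 × 28.09 / (6.022 × 10²³ × 2.340) = 1.595 × 10^-22 cm³, so a = 5.423 × 10^-8 cm = 5.423 Å.
Nearest neighbors lie along the body diagonal with √3·a = 8r, so r = 0.2165 × a = 1.17 Å.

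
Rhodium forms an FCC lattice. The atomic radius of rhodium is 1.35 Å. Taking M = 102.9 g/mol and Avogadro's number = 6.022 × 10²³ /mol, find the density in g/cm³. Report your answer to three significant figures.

In an FCC lattice, atoms touch along the face diagonal, so √2·a = 4r, giving a = 3.818 Å = 3.818 × 10^-8 cm.
With Z = 4, ρ = Z·M/(N_A·a³) = 4 × 102.9 / (6.022 × 10²³ × 5.567 × 10^-23) = 12.28 g/cm³.

12.3 g/cm³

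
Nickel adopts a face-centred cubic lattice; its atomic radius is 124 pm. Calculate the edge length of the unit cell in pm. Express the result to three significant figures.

351 pm

In an FCC lattice, atoms touch along the face diagonal, so √2·a = 4r.
a = 4r/√2 = 4 × 124 / 1.4142 = 351 pm.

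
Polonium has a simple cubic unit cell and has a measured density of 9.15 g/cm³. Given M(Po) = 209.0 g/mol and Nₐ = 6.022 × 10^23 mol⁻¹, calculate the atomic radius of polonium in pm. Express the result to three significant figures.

168 pm

For a simple cubic cell (Z = 1), a³ = Z·M/(N_A·ρ) = 1 × 209.0 / (6.022 × 10²³ × 9.150) = 3.793 × 10^-23 cm³, so a = 3.360 × 10^-8 cm = 336.0 pm.
Atoms touch along the cell edge, so a = 2r, so r = 0.5000 × a = 168 pm.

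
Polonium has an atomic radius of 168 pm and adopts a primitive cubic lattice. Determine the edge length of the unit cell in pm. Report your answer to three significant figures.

In a simple cubic lattice, atoms touch along the cell edge, so a = 2r.
a = 2r = 2 × 168 = 336 pm.

336 pm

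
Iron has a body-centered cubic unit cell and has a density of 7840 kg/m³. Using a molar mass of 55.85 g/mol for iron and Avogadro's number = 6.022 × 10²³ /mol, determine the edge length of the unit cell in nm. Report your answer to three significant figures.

With Z = 2 atoms per BCC cell, a³ = Z·M/(N_A·ρ) = 2 × 55.85 / (6.022 × 10²³ × 7.840 g/cm³) = 2.366 × 10^-23 cm³.
a = (2.366 × 10^-23)^(1/3) = 2.871 × 10^-8 cm = 0.287 nm.

0.287 nm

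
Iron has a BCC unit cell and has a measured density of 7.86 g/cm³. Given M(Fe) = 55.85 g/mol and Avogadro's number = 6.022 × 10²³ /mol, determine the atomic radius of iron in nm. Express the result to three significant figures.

For a BCC cell (Z = 2), a³ = Z·M/(N_A·ρ) = 2 × 55.85 / (6.022 × 10²³ × 7.860) = 2.360 × 10^-23 cm³, so a = 2.868 × 10^-8 cm = 0.2868 nm.
Atoms touch along the body diagonal, so √3·a = 4r, so r = 0.4330 × a = 0.124 nm.

0.124 nm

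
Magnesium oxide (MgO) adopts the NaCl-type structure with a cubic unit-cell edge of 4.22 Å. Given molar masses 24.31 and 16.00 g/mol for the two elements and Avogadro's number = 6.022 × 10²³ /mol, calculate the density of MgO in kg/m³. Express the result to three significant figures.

3560 kg/m³

The NaCl-type structure contains Z = 4 formula units per cell; M(MgO) = 24.31 + 16.00 = 40.31 g/mol.
a³ = (4.220 × 10^-8 cm)³ = 7.515 × 10^-23 cm³.
ρ = 4 × 40.31 / (6.022 × 10²³ × 7.515 × 10^-23) = 3.563 g/cm³ = 3560 kg/m³.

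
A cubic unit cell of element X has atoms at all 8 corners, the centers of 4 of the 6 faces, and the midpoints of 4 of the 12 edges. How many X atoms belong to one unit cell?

4

Corner atoms are shared by 8 cells (1/8 each), face atoms by 2 (1/2 each), edge atoms by 4 (1/4 each).
Net atoms = 8 × 1/8 + 4 × 1/2 + 4 × 1/4 = 1 + 2 + 1 = 4.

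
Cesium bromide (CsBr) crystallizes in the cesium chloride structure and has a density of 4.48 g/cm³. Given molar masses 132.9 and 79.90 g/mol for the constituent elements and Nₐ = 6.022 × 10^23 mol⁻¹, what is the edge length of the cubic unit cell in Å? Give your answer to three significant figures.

M(CsBr) = 212.8 g/mol; Z = 1 formula unit per cell.
a³ = Z·M/(N_A·ρ) = 1 × 212.8 / (6.022 × 10²³ × 4.48) = 7.888 × 10^-23 cm³, so a = 4.289 × 10^-8 cm = 4.29 Å.

4.29 Å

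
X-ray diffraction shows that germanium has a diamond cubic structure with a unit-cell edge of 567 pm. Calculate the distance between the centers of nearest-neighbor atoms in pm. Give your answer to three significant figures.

246 pm

In a diamond cubic structure, nearest neighbors lie along the body diagonal with √3·a = 8r; the nearest-neighbor distance equals 2r = 0.4330·a.
d = 0.4330 × 567 = 246 pm.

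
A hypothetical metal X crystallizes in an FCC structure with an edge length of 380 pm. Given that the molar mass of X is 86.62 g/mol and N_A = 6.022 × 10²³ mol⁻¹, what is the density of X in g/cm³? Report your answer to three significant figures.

10.5 g/cm³

An FCC unit cell contains Z = 4 atoms.
Cell volume: a³ = (380 pm)³ = (3.800 × 10^-8 cm)³ = 5.487 × 10^-23 cm³.
ρ = Z·M/(N_A·a³) = 4 × 86.62 / (6.022 × 10²³ × 5.487 × 10^-23) = 10.49 g/cm³.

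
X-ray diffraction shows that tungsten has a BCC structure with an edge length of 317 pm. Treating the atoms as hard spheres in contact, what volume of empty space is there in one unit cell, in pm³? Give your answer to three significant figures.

In a BCC lattice atoms touch along the body diagonal, so √3·a = 4r, so r = 0.4330a = 137.3 pm.
V_cell = a³ = 3.186 × 10^7 pm³; V_atoms = 2 × (4/3)πr³ = 2.167 × 10^7 pm³.
Empty space = 3.186 × 10^7 − 2.167 × 10^7 = 1.02 × 10^7 pm³.

1.02 × 10^7 pm³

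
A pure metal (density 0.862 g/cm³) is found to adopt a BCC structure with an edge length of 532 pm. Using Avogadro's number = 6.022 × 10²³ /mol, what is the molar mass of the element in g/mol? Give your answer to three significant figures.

A BCC cell has Z = 2 atoms; a = 5.320 × 10^-8 cm.
M = ρ·N_A·a³/Z = 0.862 × 6.022 × 10²³ × 1.506 × 10^-22 / 2 = 39.1 g/mol.

39.1 g/mol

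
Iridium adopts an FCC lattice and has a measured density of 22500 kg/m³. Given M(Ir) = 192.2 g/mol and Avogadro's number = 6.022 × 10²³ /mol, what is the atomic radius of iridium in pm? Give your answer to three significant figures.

136 pm

For an FCC cell (Z = 4), a³ = Z·M/(N_A·ρ) = 4 × 192.2 / (6.022 × 10²³ × 22.50) = 5.674 × 10^-23 cm³, so a = 3.843 × 10^-8 cm = 384.3 pm.
Atoms touch along the face diagonal, so √2·a = 4r, so r = 0.3536 × a = 136 pm.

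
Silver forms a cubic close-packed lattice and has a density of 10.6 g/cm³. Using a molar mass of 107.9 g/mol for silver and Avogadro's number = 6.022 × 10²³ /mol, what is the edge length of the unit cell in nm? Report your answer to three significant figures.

0.407 nm

With Z = 4 atoms per FCC cell, a³ = Z·M/(N_A·ρ) = 4 × 107.9 / (6.022 × 10²³ × 10.60 g/cm³) = 6.761 × 10^-23 cm³.
a = (6.761 × 10^-23)^(1/3) = 4.074 × 10^-8 cm = 0.407 nm.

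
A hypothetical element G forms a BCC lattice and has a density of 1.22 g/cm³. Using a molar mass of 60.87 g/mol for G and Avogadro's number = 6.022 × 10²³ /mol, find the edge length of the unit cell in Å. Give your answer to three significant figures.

5.49 Å

With Z = 2 atoms per BCC cell, a³ = Z·M/(N_A·ρ) = 2 × 60.87 / (6.022 × 10²³ × 1.220 g/cm³) = 1.657 × 10^-22 cm³.
a = (1.657 × 10^-22)^(1/3) = 5.493 × 10^-8 cm = 5.49 Å.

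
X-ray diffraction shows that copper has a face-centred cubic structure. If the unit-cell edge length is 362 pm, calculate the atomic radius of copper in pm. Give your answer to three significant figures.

128 pm

In an FCC lattice, atoms touch along the face diagonal, so √2·a = 4r.
r = √2·a/4 = 1.4142 × 362 / 4 = 128 pm.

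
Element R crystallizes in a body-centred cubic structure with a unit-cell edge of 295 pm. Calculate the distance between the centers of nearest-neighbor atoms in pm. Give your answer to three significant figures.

In a BCC structure, atoms touch along the body diagonal, so √3·a = 4r; the nearest-neighbor distance equals 2r = 0.8660·a.
d = 0.8660 × 295 = 255 pm.

255 pm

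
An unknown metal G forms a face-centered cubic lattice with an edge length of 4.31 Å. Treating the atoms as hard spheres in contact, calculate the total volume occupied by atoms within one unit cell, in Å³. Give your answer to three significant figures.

59.3 Å³

In an FCC lattice atoms touch along the face diagonal, so √2·a = 4r, so r = 0.3536a = 1.524 Å.
V_atoms = Z × (4/3)πr³ = 4 × (4/3)π × (1.524)³ = 59.3 Å³.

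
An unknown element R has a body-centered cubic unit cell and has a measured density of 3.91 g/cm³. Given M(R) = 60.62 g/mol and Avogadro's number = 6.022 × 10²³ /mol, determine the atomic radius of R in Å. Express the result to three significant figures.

For a BCC cell (Z = 2), a³ = Z·M/(N_A·ρ) = 2 × 60.62 / (6.022 × 10²³ × 3.910) = 5.149 × 10^-23 cm³, so a = 3.720 × 10^-8 cm = 3.720 Å.
Atoms touch along the body diagonal, so √3·a = 4r, so r = 0.4330 × a = 1.61 Å.

1.61 Å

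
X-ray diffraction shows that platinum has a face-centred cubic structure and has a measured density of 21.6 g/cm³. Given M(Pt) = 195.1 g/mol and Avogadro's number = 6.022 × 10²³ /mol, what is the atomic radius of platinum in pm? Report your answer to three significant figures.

For an FCC cell (Z = 4), a³ = Z·M/(N_A·ρ) = 4 × 195.1 / (6.022 × 10²³ × 21.60) = 6.000 × 10^-23 cm³, so a = 3.915 × 10^-8 cm = 391.5 pm.
Atoms touch along the face diagonal, so √2·a = 4r, so r = 0.3536 × a = 138 pm.

138 pm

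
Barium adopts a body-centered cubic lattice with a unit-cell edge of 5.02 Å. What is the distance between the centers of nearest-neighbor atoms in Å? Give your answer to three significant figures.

In a BCC structure, atoms touch along the body diagonal, so √3·a = 4r; the nearest-neighbor distance equals 2r = 0.8660·a.
d = 0.8660 × 5.02 = 4.35 Å.

4.35 Å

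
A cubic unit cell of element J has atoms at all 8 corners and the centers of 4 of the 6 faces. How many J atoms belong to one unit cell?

3

Corner atoms are shared by 8 cells (1/8 each), face atoms by 2 (1/2 each).
Net atoms = 8 × 1/8 + 4 × 1/2 = 1 + 2 = 3.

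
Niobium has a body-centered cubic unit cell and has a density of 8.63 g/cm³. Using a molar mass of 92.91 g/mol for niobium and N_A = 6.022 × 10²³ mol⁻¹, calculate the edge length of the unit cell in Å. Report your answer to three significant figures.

3.29 Å

With Z = 2 atoms per BCC cell, a³ = Z·M/(N_A·ρ) = 2 × 92.91 / (6.022 × 10²³ × 8.630 g/cm³) = 3.576 × 10^-23 cm³.
a = (3.576 × 10^-23)^(1/3) = 3.294 × 10^-8 cm = 3.29 Å.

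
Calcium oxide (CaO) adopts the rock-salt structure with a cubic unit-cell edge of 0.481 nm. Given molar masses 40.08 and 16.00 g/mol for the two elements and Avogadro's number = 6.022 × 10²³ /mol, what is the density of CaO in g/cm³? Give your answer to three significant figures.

The rock-salt structure contains Z = 4 formula units per cell; M(CaO) = 40.08 + 16.00 = 56.08 g/mol.
a³ = (4.810 × 10^-8 cm)³ = 1.113 × 10^-22 cm³.
ρ = 4 × 56.08 / (6.022 × 10²³ × 1.113 × 10^-22) = 3.347 g/cm³.

3.35 g/cm³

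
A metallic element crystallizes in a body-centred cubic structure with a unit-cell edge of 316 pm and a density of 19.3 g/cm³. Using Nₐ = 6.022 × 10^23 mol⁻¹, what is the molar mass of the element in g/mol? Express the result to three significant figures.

183 g/mol

A BCC cell has Z = 2 atoms; a = 3.160 × 10^-8 cm.
M = ρ·N_A·a³/Z = 19.3 × 6.022 × 10²³ × 3.155 × 10^-23 / 2 = 183 g/mol.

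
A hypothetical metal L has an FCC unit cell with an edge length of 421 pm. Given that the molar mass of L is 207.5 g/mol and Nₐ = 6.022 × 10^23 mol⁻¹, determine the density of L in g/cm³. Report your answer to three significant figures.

An FCC unit cell contains Z = 4 atoms.
Cell volume: a³ = (421 pm)³ = (4.210 × 10^-8 cm)³ = 7.462 × 10^-23 cm³.
ρ = Z·M/(N_A·a³) = 4 × 207.5 / (6.022 × 10²³ × 7.462 × 10^-23) = 18.47 g/cm³.

18.5 g/cm³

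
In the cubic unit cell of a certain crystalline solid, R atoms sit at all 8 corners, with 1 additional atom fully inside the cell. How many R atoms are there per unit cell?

2

Corner atoms are shared by 8 cells (1/8 each), interior atoms are unshared.
Net atoms = 8 × 1/8 + 1 = 1 + 1 = 2.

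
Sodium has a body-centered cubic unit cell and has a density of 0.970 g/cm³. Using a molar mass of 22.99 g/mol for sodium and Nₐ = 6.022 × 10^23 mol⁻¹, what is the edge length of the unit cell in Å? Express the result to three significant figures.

4.29 Å

With Z = 2 atoms per BCC cell, a³ = Z·M/(N_A·ρ) = 2 × 22.99 / (6.022 × 10²³ × 0.9700 g/cm³) = 7.871 × 10^-23 cm³.
a = (7.871 × 10^-23)^(1/3) = 4.286 × 10^-8 cm = 4.29 Å.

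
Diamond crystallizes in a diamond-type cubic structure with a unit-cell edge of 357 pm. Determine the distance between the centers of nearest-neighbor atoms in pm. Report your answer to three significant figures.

155 pm

In a diamond cubic structure, nearest neighbors lie along the body diagonal with √3·a = 8r; the nearest-neighbor distance equals 2r = 0.4330·a.
d = 0.4330 × 357 = 155 pm.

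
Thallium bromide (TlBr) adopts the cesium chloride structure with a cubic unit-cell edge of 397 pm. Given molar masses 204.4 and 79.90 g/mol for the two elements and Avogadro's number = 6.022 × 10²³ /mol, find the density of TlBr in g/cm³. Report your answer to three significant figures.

7.55 g/cm³

The cesium chloride structure contains Z = 1 formula unit per cell; M(TlBr) = 204.4 + 79.90 = 284.3 g/mol.
a³ = (3.970 × 10^-8 cm)³ = 6.257 × 10^-23 cm³.
ρ = 1 × 284.3 / (6.022 × 10²³ × 6.257 × 10^-23) = 7.545 g/cm³.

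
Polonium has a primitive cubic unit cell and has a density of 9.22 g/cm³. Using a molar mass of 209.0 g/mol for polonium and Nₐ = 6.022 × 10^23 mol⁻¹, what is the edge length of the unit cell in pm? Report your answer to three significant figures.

With Z = 1 atom per simple cubic cell, a³ = Z·M/(N_A·ρ) = 1 × 209.0 / (6.022 × 10²³ × 9.220 g/cm³) = 3.764 × 10^-23 cm³.
a = (3.764 × 10^-23)^(1/3) = 3.351 × 10^-8 cm = 335 pm.

335 pm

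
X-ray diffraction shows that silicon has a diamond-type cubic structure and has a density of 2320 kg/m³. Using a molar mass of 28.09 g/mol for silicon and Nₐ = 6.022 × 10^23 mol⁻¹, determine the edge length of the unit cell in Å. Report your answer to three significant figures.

5.44 Å

With Z = 8 atoms per diamond cubic cell, a³ = Z·M/(N_A·ρ) = 8 × 28.09 / (6.022 × 10²³ × 2.320 g/cm³) = 1.608 × 10^-22 cm³.
a = (1.608 × 10^-22)^(1/3) = 5.438 × 10^-8 cm = 5.44 Å.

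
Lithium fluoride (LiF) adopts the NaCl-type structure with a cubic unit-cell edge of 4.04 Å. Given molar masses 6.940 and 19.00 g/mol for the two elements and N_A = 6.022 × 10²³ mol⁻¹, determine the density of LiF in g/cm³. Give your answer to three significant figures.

2.61 g/cm³

The NaCl-type structure contains Z = 4 formula units per cell; M(LiF) = 6.940 + 19.00 = 25.94 g/mol.
a³ = (4.040 × 10^-8 cm)³ = 6.594 × 10^-23 cm³.
ρ = 4 × 25.94 / (6.022 × 10²³ × 6.594 × 10^-23) = 2.613 g/cm³.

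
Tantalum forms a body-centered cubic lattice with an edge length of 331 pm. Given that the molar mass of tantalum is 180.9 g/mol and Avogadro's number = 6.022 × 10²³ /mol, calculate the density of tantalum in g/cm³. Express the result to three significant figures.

16.6 g/cm³

A BCC unit cell contains Z = 2 atoms.
Cell volume: a³ = (331 pm)³ = (3.310 × 10^-8 cm)³ = 3.626 × 10^-23 cm³.
ρ = Z·M/(N_A·a³) = 2 × 180.9 / (6.022 × 10²³ × 3.626 × 10^-23) = 16.57 g/cm³.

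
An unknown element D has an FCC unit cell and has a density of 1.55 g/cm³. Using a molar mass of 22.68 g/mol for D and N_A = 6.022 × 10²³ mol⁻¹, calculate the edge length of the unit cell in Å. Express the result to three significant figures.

4.60 Å

With Z = 4 atoms per FCC cell, a³ = Z·M/(N_A·ρ) = 4 × 22.68 / (6.022 × 10²³ × 1.550 g/cm³) = 9.719 × 10^-23 cm³.
a = (9.719 × 10^-23)^(1/3) = 4.598 × 10^-8 cm = 4.60 Å.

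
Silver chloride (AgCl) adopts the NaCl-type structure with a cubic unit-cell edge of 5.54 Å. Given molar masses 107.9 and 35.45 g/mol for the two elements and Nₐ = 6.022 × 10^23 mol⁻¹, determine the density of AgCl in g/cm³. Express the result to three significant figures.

The NaCl-type structure contains Z = 4 formula units per cell; M(AgCl) = 107.9 + 35.45 = 143.35 g/mol.
a³ = (5.540 × 10^-8 cm)³ = 1.700 × 10^-22 cm³.
ρ = 4 × 143.35 / (6.022 × 10²³ × 1.700 × 10^-22) = 5.600 g/cm³.

5.60 g/cm³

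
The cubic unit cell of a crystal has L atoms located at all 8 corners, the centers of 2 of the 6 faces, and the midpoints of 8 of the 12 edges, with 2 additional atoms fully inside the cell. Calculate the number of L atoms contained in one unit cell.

6

Corner atoms are shared by 8 cells (1/8 each), face atoms by 2 (1/2 each), edge atoms by 4 (1/4 each), interior atoms are unshared.
Net atoms = 8 × 1/8 + 2 × 1/2 + 8 × 1/4 + 2 = 1 + 1 + 2 + 2 = 6.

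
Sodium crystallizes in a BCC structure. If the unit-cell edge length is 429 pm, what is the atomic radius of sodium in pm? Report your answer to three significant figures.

In a BCC lattice, atoms touch along the body diagonal, so √3·a = 4r.
r = √3·a/4 = 1.7321 × 429 / 4 = 186 pm.

186 pm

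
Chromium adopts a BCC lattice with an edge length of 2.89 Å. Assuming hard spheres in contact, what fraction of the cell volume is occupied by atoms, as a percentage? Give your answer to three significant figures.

In a BCC lattice atoms touch along the body diagonal, so √3·a = 4r, so r = 0.4330a = 1.251 Å.
Packing fraction = Z·(4/3)πr³ / a³ = 2 × (4/3)π × (1.251)³ / (2.89)³ = 0.6802 = 68.0%.

68.0%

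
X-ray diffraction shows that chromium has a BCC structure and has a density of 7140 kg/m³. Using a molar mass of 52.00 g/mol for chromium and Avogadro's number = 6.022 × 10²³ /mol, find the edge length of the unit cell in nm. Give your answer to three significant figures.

With Z = 2 atoms per BCC cell, a³ = Z·M/(N_A·ρ) = 2 × 52.00 / (6.022 × 10²³ × 7.140 g/cm³) = 2.419 × 10^-23 cm³.
a = (2.419 × 10^-23)^(1/3) = 2.892 × 10^-8 cm = 0.289 nm.

0.289 nm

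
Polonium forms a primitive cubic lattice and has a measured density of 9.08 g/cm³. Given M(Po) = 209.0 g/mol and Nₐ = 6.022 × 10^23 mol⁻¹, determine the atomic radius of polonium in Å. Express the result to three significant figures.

For a simple cubic cell (Z = 1), a³ = Z·M/(N_A·ρ) = 1 × 209.0 / (6.022 × 10²³ × 9.080) = 3.822 × 10^-23 cm³, so a = 3.369 × 10^-8 cm = 3.369 Å.
Atoms touch along the cell edge, so a = 2r, so r = 0.5000 × a = 1.68 Å.

1.68 Å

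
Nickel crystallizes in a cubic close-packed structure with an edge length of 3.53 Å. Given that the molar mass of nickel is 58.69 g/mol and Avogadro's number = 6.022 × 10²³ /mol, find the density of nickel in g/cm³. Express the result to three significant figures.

An FCC unit cell contains Z = 4 atoms.
Cell volume: a³ = (3.53 Å)³ = (3.530 × 10^-8 cm)³ = 4.399 × 10^-23 cm³.
ρ = Z·M/(N_A·a³) = 4 × 58.69 / (6.022 × 10²³ × 4.399 × 10^-23) = 8.863 g/cm³.

8.86 g/cm³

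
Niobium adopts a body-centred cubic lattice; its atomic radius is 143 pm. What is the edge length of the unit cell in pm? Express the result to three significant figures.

In a BCC lattice, atoms touch along the body diagonal, so √3·a = 4r.
a = 4r/√3 = 4 × 143 / 1.7321 = 330 pm.

330 pm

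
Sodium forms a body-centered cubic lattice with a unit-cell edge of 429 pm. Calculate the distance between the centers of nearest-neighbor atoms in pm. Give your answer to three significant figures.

In a BCC structure, atoms touch along the body diagonal, so √3·a = 4r; the nearest-neighbor distance equals 2r = 0.8660·a.
d = 0.8660 × 429 = 372 pm.

372 pm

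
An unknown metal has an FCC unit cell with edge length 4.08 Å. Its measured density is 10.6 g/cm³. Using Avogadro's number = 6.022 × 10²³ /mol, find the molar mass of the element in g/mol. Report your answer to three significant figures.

An FCC cell has Z = 4 atoms; a = 4.080 × 10^-8 cm.
M = ρ·N_A·a³/Z = 10.6 × 6.022 × 10²³ × 6.792 × 10^-23 / 4 = 108 g/mol.

108 g/mol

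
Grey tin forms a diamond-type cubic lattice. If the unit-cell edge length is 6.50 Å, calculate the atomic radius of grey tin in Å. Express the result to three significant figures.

In a diamond cubic lattice, nearest neighbors lie along the body diagonal with √3·a = 8r.
r = √3·a/8 = 1.7321 × 6.50 / 8 = 1.41 Å.

1.41 Å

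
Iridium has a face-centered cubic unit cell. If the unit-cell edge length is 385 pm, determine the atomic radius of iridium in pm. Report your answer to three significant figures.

In an FCC lattice, atoms touch along the face diagonal, so √2·a = 4r.
r = √2·a/4 = 1.4142 × 385 / 4 = 136 pm.

136 pm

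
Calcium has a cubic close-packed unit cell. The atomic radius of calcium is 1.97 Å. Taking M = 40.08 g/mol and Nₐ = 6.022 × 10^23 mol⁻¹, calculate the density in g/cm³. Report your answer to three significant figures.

1.54 g/cm³

In an FCC lattice, atoms touch along the face diagonal, so √2·a = 4r, giving a = 5.572 Å = 5.572 × 10^-8 cm.
With Z = 4, ρ = Z·M/(N_A·a³) = 4 × 40.08 / (6.022 × 10²³ × 1.730 × 10^-22) = 1.539 g/cm³.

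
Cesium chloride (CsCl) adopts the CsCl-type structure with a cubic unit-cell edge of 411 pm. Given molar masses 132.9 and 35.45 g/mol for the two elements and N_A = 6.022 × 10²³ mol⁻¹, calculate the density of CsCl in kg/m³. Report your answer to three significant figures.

4030 kg/m³

The CsCl-type structure contains Z = 1 formula unit per cell; M(CsCl) = 132.9 + 35.45 = 168.35 g/mol.
a³ = (4.110 × 10^-8 cm)³ = 6.943 × 10^-23 cm³.
ρ = 1 × 168.35 / (6.022 × 10²³ × 6.943 × 10^-23) = 4.027 g/cm³ = 4030 kg/m³.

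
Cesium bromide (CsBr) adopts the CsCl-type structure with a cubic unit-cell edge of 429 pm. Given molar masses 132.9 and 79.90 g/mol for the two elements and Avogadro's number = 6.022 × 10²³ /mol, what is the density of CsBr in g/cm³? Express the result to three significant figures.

4.48 g/cm³

The CsCl-type structure contains Z = 1 formula unit per cell; M(CsBr) = 132.9 + 79.90 = 212.8 g/mol.
a³ = (4.290 × 10^-8 cm)³ = 7.895 × 10^-23 cm³.
ρ = 1 × 212.8 / (6.022 × 10²³ × 7.895 × 10^-23) = 4.476 g/cm³.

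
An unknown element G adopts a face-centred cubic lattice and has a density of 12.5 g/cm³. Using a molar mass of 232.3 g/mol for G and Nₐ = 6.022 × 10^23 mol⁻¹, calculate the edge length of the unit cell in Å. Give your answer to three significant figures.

With Z = 4 atoms per FCC cell, a³ = Z·M/(N_A·ρ) = 4 × 232.3 / (6.022 × 10²³ × 12.50 g/cm³) = 1.234 × 10^-22 cm³.
a = (1.234 × 10^-22)^(1/3) = 4.979 × 10^-8 cm = 4.98 Å.

4.98 Å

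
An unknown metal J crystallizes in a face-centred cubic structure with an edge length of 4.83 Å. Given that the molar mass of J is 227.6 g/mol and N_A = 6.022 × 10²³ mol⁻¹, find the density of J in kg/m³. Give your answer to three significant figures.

An FCC unit cell contains Z = 4 atoms.
Cell volume: a³ = (4.83 Å)³ = (4.830 × 10^-8 cm)³ = 1.127 × 10^-22 cm³.
ρ = Z·M/(N_A·a³) = 4 × 227.6 / (6.022 × 10²³ × 1.127 × 10^-22) = 13.42 g/cm³ = 13400 kg/m³.

13400 kg/m³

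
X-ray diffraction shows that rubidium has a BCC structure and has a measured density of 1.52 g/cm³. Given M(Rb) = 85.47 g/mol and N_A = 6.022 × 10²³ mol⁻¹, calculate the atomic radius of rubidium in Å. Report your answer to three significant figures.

2.48 Å

For a BCC cell (Z = 2), a³ = Z·M/(N_A·ρ) = 2 × 85.47 / (6.022 × 10²³ × 1.520) = 1.867 × 10^-22 cm³, so a = 5.716 × 10^-8 cm = 5.716 Å.
Atoms touch along the body diagonal, so √3·a = 4r, so r = 0.4330 × a = 2.48 Å.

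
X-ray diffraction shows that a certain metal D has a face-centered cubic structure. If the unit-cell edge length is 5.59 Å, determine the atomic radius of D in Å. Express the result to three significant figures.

In an FCC lattice, atoms touch along the face diagonal, so √2·a = 4r.
r = √2·a/4 = 1.4142 × 5.59 / 4 = 1.98 Å.

1.98 Å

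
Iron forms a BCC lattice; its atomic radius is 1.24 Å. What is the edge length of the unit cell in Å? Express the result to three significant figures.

In a BCC lattice, atoms touch along the body diagonal, so √3·a = 4r.
a = 4r/√3 = 4 × 1.24 / 1.7321 = 2.86 Å.

2.86 Å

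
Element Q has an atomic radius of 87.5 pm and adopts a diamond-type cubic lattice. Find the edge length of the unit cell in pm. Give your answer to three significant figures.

404 pm

In a diamond cubic lattice, nearest neighbors lie along the body diagonal with √3·a = 8r.
a = 8r/√3 = 8 × 87.5 / 1.7321 = 404 pm.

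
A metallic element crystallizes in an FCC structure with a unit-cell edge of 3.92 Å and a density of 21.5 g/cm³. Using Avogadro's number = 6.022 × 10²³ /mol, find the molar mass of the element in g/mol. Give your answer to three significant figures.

195 g/mol

An FCC cell has Z = 4 atoms; a = 3.920 × 10^-8 cm.
M = ρ·N_A·a³/Z = 21.5 × 6.022 × 10²³ × 6.024 × 10^-23 / 4 = 195 g/mol.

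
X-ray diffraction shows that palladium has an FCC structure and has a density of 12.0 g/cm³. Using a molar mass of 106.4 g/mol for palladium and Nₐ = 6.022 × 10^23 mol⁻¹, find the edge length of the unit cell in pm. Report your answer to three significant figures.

389 pm

With Z = 4 atoms per FCC cell, a³ = Z·M/(N_A·ρ) = 4 × 106.4 / (6.022 × 10²³ × 12.00 g/cm³) = 5.890 × 10^-23 cm³.
a = (5.890 × 10^-23)^(1/3) = 3.891 × 10^-8 cm = 389 pm.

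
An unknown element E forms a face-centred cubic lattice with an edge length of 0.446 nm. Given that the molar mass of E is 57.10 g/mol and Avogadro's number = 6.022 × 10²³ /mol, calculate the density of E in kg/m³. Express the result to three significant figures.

An FCC unit cell contains Z = 4 atoms.
Cell volume: a³ = (0.446 nm)³ = (4.460 × 10^-8 cm)³ = 8.872 × 10^-23 cm³.
ρ = Z·M/(N_A·a³) = 4 × 57.10 / (6.022 × 10²³ × 8.872 × 10^-23) = 4.275 g/cm³ = 4280 kg/m³.

4280 kg/m³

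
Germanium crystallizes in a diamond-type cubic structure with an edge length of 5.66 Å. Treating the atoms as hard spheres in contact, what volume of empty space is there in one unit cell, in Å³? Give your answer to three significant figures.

In a diamond cubic lattice nearest neighbors lie along the body diagonal with √3·a = 8r, so r = 0.2165a = 1.225 Å.
V_cell = a³ = 181.3 Å³; V_atoms = 8 × (4/3)πr³ = 61.67 Å³.
Empty space = 181.3 − 61.67 = 120 Å³.

120 Å³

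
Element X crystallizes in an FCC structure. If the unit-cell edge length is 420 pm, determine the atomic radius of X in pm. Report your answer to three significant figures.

In an FCC lattice, atoms touch along the face diagonal, so √2·a = 4r.
r = √2·a/4 = 1.4142 × 420 / 4 = 148 pm.

148 pm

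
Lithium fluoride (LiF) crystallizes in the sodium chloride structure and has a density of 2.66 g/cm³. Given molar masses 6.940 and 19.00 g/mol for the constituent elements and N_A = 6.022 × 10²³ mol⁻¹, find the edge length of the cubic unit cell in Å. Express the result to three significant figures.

4.02 Å

M(LiF) = 25.94 g/mol; Z = 4 formula units per cell.
a³ = Z·M/(N_A·ρ) = 4 × 25.94 / (6.022 × 10²³ × 2.66) = 6.478 × 10^-23 cm³, so a = 4.016 × 10^-8 cm = 4.02 Å.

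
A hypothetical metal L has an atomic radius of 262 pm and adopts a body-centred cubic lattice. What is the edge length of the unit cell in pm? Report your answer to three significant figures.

In a BCC lattice, atoms touch along the body diagonal, so √3·a = 4r.
a = 4r/√3 = 4 × 262 / 1.7321 = 605 pm.

605 pm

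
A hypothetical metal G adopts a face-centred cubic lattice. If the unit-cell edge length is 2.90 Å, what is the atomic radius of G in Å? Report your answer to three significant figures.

In an FCC lattice, atoms touch along the face diagonal, so √2·a = 4r.
r = √2·a/4 = 1.4142 × 2.90 / 4 = 1.03 Å.

1.03 Å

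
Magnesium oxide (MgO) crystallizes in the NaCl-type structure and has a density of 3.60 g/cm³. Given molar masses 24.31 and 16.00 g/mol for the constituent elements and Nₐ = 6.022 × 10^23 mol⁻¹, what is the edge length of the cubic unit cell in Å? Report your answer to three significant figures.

M(MgO) = 40.31 g/mol; Z = 4 formula units per cell.
a³ = Z·M/(N_A·ρ) = 4 × 40.31 / (6.022 × 10²³ × 3.60) = 7.438 × 10^-23 cm³, so a = 4.205 × 10^-8 cm = 4.21 Å.

4.21 Å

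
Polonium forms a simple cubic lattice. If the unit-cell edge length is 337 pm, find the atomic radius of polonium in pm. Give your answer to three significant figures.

169 pm

In a simple cubic lattice, atoms touch along the cell edge, so a = 2r.
r = a/2 = 337/2 = 169 pm.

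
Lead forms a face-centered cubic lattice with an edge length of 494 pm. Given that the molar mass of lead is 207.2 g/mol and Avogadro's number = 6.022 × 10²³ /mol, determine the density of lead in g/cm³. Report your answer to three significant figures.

11.4 g/cm³

An FCC unit cell contains Z = 4 atoms.
Cell volume: a³ = (494 pm)³ = (4.940 × 10^-8 cm)³ = 1.206 × 10^-22 cm³.
ρ = Z·M/(N_A·a³) = 4 × 207.2 / (6.022 × 10²³ × 1.206 × 10^-22) = 11.42 g/cm³.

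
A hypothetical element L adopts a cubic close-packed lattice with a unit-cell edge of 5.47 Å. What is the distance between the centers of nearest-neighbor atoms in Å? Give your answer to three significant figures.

In an FCC structure, atoms touch along the face diagonal, so √2·a = 4r; the nearest-neighbor distance equals 2r = 0.7071·a.
d = 0.7071 × 5.47 = 3.87 Å.

3.87 Å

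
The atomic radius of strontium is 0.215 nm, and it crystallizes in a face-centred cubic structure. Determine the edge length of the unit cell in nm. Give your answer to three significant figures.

0.608 nm

In an FCC lattice, atoms touch along the face diagonal, so √2·a = 4r.
a = 4r/√2 = 4 × 0.215 / 1.4142 = 0.608 nm.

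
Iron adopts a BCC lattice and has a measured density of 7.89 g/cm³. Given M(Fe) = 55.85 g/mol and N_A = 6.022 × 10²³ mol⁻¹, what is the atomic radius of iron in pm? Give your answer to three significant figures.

124 pm

For a BCC cell (Z = 2), a³ = Z·M/(N_A·ρ) = 2 × 55.85 / (6.022 × 10²³ × 7.890) = 2.351 × 10^-23 cm³, so a = 2.865 × 10^-8 cm = 286.5 pm.
Atoms touch along the body diagonal, so √3·a = 4r, so r = 0.4330 × a = 124 pm.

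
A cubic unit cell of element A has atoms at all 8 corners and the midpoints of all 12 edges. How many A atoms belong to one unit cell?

Corner atoms are shared by 8 cells (1/8 each), edge atoms by 4 (1/4 each).
Net atoms = 8 × 1/8 + 12 × 1/4 = 1 + 3 = 4.

4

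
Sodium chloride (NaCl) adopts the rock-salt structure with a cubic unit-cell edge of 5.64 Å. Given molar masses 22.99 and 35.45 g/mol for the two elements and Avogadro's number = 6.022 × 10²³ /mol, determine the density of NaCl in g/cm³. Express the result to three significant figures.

2.16 g/cm³

The rock-salt structure contains Z = 4 formula units per cell; M(NaCl) = 22.99 + 35.45 = 58.44 g/mol.
a³ = (5.640 × 10^-8 cm)³ = 1.794 × 10^-22 cm³.
ρ = 4 × 58.44 / (6.022 × 10²³ × 1.794 × 10^-22) = 2.164 g/cm³.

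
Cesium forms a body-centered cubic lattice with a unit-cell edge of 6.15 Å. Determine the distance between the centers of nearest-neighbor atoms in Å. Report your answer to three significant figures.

In a BCC structure, atoms touch along the body diagonal, so √3·a = 4r; the nearest-neighbor distance equals 2r = 0.8660·a.
d = 0.8660 × 6.15 = 5.33 Å.

5.33 Å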